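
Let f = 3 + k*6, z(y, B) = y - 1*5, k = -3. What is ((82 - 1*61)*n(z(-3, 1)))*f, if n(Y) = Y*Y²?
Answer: 161280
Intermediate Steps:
z(y, B) = -5 + y (z(y, B) = y - 5 = -5 + y)
n(Y) = Y³
f = -15 (f = 3 - 3*6 = 3 - 18 = -15)
((82 - 1*61)*n(z(-3, 1)))*f = ((82 - 1*61)*(-5 - 3)³)*(-15) = ((82 - 61)*(-8)³)*(-15) = (21*(-512))*(-15) = -10752*(-15) = 161280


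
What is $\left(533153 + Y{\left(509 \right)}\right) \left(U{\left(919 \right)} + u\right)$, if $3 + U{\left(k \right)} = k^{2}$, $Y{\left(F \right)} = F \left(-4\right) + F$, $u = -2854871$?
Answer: $-1068734658938$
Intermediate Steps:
$Y{\left(F \right)} = - 3 F$ ($Y{\left(F \right)} = - 4 F + F = - 3 F$)
$U{\left(k \right)} = -3 + k^{2}$
$\left(533153 + Y{\left(509 \right)}\right) \left(U{\left(919 \right)} + u\right) = \left(533153 - 1527\right) \left(\left(-3 + 919^{2}\right) - 2854871\right) = \left(533153 - 1527\right) \left(\left(-3 + 844561\right) - 2854871\right) = 531626 \left(844558 - 2854871\right) = 531626 \left(-2010313\right) = -1068734658938$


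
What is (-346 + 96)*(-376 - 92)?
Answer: 117000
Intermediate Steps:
(-346 + 96)*(-376 - 92) = -250*(-468) = 117000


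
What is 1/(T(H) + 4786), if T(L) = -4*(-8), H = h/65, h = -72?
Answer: 1/4818 ≈ 0.00020756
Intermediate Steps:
H = -72/65 ≈ -1.1077
T(L) = 32
1/(T(H) + 4786) = 1/(32 + 4786) = 1/4818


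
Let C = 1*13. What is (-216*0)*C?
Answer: 0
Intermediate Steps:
C = 13
(-216*0)*C = -216*0*13 = -27*0*13 = 0*13 = 0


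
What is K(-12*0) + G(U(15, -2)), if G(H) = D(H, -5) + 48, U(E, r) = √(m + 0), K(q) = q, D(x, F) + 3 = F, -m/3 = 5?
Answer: 40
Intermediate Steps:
m = -15 (m = -3*5 = -15)
D(x, F) = -3 + F
U(E, r) = I*√15 (U(E, r) = √(-15 + 0) = √(-15) = I*√15)
G(H) = 40 (G(H) = (-3 - 5) + 48 = -8 + 48 = 40)
K(-12*0) + G(U(15, -2)) = -12*0 + 40 = 0 + 40 = 40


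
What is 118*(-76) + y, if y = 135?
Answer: -8833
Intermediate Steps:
118*(-76) + y = 118*(-76) + 135 = -8968 + 135 = -8833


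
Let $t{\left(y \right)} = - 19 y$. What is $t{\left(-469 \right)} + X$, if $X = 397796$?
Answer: $406707$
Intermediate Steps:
$t{\left(-469 \right)} + X = \left(-19\right) \left(-469\right) + 397796 = 8911 + 397796 = 406707$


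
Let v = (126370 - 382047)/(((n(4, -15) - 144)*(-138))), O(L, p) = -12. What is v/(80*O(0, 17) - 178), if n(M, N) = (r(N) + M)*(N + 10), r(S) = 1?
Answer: 255677/26540436 ≈ 0.0096335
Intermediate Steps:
n(M, N) = (1 + M)*(10 + N) (n(M, N) = (1 + M)*(N + 10) = (1 + M)*(10 + N))
v = -255677/23322 (v = (126370 - 382047)/((((10 - 15 + 10*4 + 4*(-15)) - 144)*(-138))) = -255677*(-1/(138*((10 - 15 + 40 - 60) - 144))) = -255677*(-1/(138*(-25 - 144))) = -255677/((-169*(-138))) = -255677/23322 ≈ -10.963)
v/(80*O(0, 17) - 178) = -255677/(23322*(80*(-12) - 178)) = -255677/(23322*(-960 - 178)) = -255677/23322/(-1138) = -255677/23322*(-1/1138) = 255677/26540436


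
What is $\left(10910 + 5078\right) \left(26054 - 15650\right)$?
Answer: $166339152$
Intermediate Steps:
$\left(10910 + 5078\right) \left(26054 - 15650\right) = 15988 \cdot 10404 = 166339152$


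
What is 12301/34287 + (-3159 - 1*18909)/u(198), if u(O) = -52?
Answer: 189321292/445731 ≈ 424.74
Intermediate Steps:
12301/34287 + (-3159 - 1*18909)/u(198) = 12301/34287 + (-3159 - 1*18909)/(-52) = 12301*(1/34287) + (-3159 - 18909)*(-1/52) = 12301/34287 - 22068*(-1/52) = 12301/34287 + 5517/13 = 189321292/445731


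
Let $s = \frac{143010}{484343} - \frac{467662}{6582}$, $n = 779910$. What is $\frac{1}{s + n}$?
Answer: $\frac{1593972813}{1243042552824707} \approx 1.2823 \cdot 10^{-6}$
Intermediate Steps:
$s = - \frac{112783762123}{1593972813}$ ($s = 143010 \cdot \frac{1}{484343} - \frac{233831}{3291} = \frac{143010}{484343} - \frac{233831}{3291} = - \frac{112783762123}{1593972813} \approx -70.756$)
$\frac{1}{s + n} = \frac{1}{- \frac{112783762123}{1593972813} + 779910} = \frac{1}{\frac{1243042552824707}{1593972813}} = \frac{1593972813}{1243042552824707}$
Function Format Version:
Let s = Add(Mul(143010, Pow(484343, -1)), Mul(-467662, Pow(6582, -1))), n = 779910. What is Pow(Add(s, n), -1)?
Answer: Rational(1593972813, 1243042552824707) ≈ 1.2823e-6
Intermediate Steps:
s = Rational(-112783762123, 1593972813) (s = Add(Mul(143010, Rational(1, 484343)), Mul(-467662, Rational(1, 6582))) = Add(Rational(143010, 484343), Rational(-233831, 3291)) = Rational(-112783762123, 1593972813) ≈ -70.756)
Pow(Add(s, n), -1) = Pow(Add(Rational(-112783762123, 1593972813), 779910), -1) = Pow(Rational(1243042552824707, 1593972813), -1) = Rational(1593972813, 1243042552824707)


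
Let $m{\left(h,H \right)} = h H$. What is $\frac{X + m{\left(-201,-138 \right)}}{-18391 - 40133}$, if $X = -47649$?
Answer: $\frac{6637}{19508} \approx 0.34022$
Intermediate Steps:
$m{\left(h,H \right)} = H h$
$\frac{X + m{\left(-201,-138 \right)}}{-18391 - 40133} = \frac{-47649 - -27738}{-18391 - 40133} = \frac{-47649 + 27738}{-58524} = \left(-19911\right) \left(- \frac{1}{58524}\right) = \frac{6637}{19508}$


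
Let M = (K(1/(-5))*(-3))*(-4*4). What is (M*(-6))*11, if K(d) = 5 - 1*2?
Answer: -9504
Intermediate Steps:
K(d) = 3 (K(d) = 5 - 2 = 3)
M = 144 (M = (3*(-3))*(-4*4) = -9*(-16) = 144)
(M*(-6))*11 = (144*(-6))*11 = -864*11 = -9504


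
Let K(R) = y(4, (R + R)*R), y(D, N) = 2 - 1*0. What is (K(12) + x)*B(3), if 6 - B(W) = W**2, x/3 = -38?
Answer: 336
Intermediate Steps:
x = -114 (x = 3*(-38) = -114)
y(D, N) = 2 (y(D, N) = 2 + 0 = 2)
K(R) = 2
B(W) = 6 - W**2
(K(12) + x)*B(3) = (2 - 114)*(6 - 1*3**2) = -112*(6 - 1*9) = -112*(6 - 9) = -112*(-3) = 336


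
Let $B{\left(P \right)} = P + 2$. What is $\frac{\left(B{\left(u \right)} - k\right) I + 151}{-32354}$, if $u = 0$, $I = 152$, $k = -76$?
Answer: $- \frac{12007}{32354} \approx -0.37111$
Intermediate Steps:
$B{\left(P \right)} = 2 + P$
$\frac{\left(B{\left(u \right)} - k\right) I + 151}{-32354} = \frac{\left(\left(2 + 0\right) - -76\right) 152 + 151}{-32354} = \left(\left(2 + 76\right) 152 + 151\right) \left(- \frac{1}{32354}\right) = \left(78 \cdot 152 + 151\right) \left(- \frac{1}{32354}\right) = \left(11856 + 151\right) \left(- \frac{1}{32354}\right) = 12007 \left(- \frac{1}{32354}\right) = - \frac{12007}{32354}$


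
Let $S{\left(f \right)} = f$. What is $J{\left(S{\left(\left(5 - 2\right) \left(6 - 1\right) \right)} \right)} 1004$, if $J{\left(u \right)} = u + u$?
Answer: $30120$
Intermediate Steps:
$J{\left(u \right)} = 2 u$
$J{\left(S{\left(\left(5 - 2\right) \left(6 - 1\right) \right)} \right)} 1004 = 2 \left(5 - 2\right) \left(6 - 1\right) 1004 = 2 \cdot 3 \cdot 5 \cdot 1004 = 2 \cdot 15 \cdot 1004 = 30 \cdot 1004 = 30120$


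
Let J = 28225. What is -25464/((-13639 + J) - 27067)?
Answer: 25464/12481 ≈ 2.0402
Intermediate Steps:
-25464/((-13639 + J) - 27067) = -25464/((-13639 + 28225) - 27067) = -25464/(14586 - 27067) = -25464/(-12481) = -25464*(-1/12481) = 25464/12481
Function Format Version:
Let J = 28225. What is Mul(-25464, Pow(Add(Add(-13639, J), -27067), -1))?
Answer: Rational(25464, 12481) ≈ 2.0402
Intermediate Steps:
Mul(-25464, Pow(Add(Add(-13639, J), -27067), -1)) = Mul(-25464, Pow(Add(Add(-13639, 28225), -27067), -1)) = Mul(-25464, Pow(Add(14586, -27067), -1)) = Mul(-25464, Pow(-12481, -1)) = Mul(-25464, Rational(-1, 12481)) = Rational(25464, 12481)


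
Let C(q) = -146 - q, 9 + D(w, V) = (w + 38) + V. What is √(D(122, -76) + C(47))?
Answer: I*√118 ≈ 10.863*I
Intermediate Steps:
D(w, V) = 29 + V + w (D(w, V) = -9 + ((w + 38) + V) = -9 + ((38 + w) + V) = -9 + (38 + V + w) = 29 + V + w)
√(D(122, -76) + C(47)) = √((29 - 76 + 122) + (-146 - 1*47)) = √(75 + (-146 - 47)) = √(75 - 193) = √(-118) = I*√118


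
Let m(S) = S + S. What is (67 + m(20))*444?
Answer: 47508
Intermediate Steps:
m(S) = 2*S
(67 + m(20))*444 = (67 + 2*20)*444 = (67 + 40)*444 = 107*444 = 47508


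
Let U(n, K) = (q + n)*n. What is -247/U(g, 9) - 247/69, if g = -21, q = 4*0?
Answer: -41990/10143 ≈ -4.1398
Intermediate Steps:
q = 0
U(n, K) = n² (U(n, K) = (0 + n)*n = n*n = n²)
-247/U(g, 9) - 247/69 = -247/((-21)²) - 247/69 = -247/441 - 247*1/69 = -247*1/441 - 247/69 = -247/441 - 247/69 = -41990/10143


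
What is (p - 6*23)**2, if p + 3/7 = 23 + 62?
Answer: 139876/49 ≈ 2854.6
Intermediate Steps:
p = 592/7 (p = -3/7 + (23 + 62) = -3/7 + 85 = 592/7 ≈ 84.571)
(p - 6*23)**2 = (592/7 - 6*23)**2 = (592/7 - 138)**2 = (-374/7)**2 = 139876/49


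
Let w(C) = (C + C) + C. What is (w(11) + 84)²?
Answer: 13689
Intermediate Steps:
w(C) = 3*C (w(C) = 2*C + C = 3*C)
(w(11) + 84)² = (3*11 + 84)² = (33 + 84)² = 117² = 13689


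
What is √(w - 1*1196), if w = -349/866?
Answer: I*√897249610/866 ≈ 34.589*I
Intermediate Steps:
w = -349/866 (w = -349*1/866 = -349/866 ≈ -0.40300)
√(w - 1*1196) = √(-349/866 - 1*1196) = √(-349/866 - 1196) = √(-1036085/866) = I*√897249610/866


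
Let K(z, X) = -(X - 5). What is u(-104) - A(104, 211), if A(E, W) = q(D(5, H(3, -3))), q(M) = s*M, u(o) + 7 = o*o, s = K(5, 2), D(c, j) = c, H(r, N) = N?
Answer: 10794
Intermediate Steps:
K(z, X) = 5 - X (K(z, X) = -(-5 + X) = 5 - X)
s = 3 (s = 5 - 1*2 = 5 - 2 = 3)
u(o) = -7 + o² (u(o) = -7 + o*o = -7 + o²)
q(M) = 3*M
A(E, W) = 15 (A(E, W) = 3*5 = 15)
u(-104) - A(104, 211) = (-7 + (-104)²) - 1*15 = (-7 + 10816) - 15 = 10809 - 15 = 10794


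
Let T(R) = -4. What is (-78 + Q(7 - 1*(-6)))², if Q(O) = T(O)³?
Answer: 20164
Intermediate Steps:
Q(O) = -64 (Q(O) = (-4)³ = -64)
(-78 + Q(7 - 1*(-6)))² = (-78 - 64)² = (-142)² = 20164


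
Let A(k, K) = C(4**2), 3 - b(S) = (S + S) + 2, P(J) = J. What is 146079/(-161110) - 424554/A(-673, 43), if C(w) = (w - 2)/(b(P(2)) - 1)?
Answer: 136798767327/1127770 ≈ 1.2130e+5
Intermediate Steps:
b(S) = 1 - 2*S (b(S) = 3 - ((S + S) + 2) = 3 - (2*S + 2) = 3 - (2 + 2*S) = 3 + (-2 - 2*S) = 1 - 2*S)
C(w) = 1/2 - w/4 (C(w) = (w - 2)/((1 - 2*2) - 1) = (-2 + w)/((1 - 4) - 1) = (-2 + w)/(-3 - 1) = (-2 + w)/(-4) = (-2 + w)*(-1/4) = 1/2 - w/4)
A(k, K) = -7/2 (A(k, K) = 1/2 - 1/4*4**2 = 1/2 - 1/4*16 = 1/2 - 4 = -7/2)
146079/(-161110) - 424554/A(-673, 43) = 146079/(-161110) - 424554/(-7/2) = 146079*(-1/161110) - 424554*(-2/7) = -146079/161110 + 849108/7 = 136798767327/1127770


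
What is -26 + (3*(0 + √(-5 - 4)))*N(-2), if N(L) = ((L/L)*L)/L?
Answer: -26 + 9*I ≈ -26.0 + 9.0*I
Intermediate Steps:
N(L) = 1 (N(L) = (1*L)/L = L/L = 1)
-26 + (3*(0 + √(-5 - 4)))*N(-2) = -26 + (3*(0 + √(-5 - 4)))*1 = -26 + (3*(0 + √(-9)))*1 = -26 + (3*(0 + 3*I))*1 = -26 + (3*(3*I))*1 = -26 + (9*I)*1 = -26 + 9*I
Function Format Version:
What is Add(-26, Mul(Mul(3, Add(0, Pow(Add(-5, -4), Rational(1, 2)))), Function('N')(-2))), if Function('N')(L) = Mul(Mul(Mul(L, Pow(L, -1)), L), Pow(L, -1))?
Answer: Add(-26, Mul(9, I)) ≈ Add(-26.000, Mul(9.0000, I))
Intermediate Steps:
Function('N')(L) = 1 (Function('N')(L) = Mul(Mul(1, L), Pow(L, -1)) = Mul(L, Pow(L, -1)) = 1)
Add(-26, Mul(Mul(3, Add(0, Pow(Add(-5, -4), Rational(1, 2)))), Function('N')(-2))) = Add(-26, Mul(Mul(3, Add(0, Pow(Add(-5, -4), Rational(1, 2)))), 1)) = Add(-26, Mul(Mul(3, Add(0, Pow(-9, Rational(1, 2)))), 1)) = Add(-26, Mul(Mul(3, Add(0, Mul(3, I))), 1)) = Add(-26, Mul(Mul(3, Mul(3, I)), 1)) = Add(-26, Mul(Mul(9, I), 1)) = Add(-26, Mul(9, I))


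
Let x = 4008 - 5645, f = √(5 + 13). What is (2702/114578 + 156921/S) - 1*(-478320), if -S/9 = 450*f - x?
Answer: 79354062906434434/165891356277 - 23538150*√2/965231 ≈ 4.7832e+5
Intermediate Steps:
f = 3*√2 (f = √18 = 3*√2 ≈ 4.2426)
x = -1637
S = -14733 - 12150*√2 (S = -9*(450*(3*√2) - 1*(-1637)) = -9*(1350*√2 + 1637) = -9*(1637 + 1350*√2) = -14733 - 12150*√2 ≈ -31916.)
(2702/114578 + 156921/S) - 1*(-478320) = (2702/114578 + 156921/(-14733 - 12150*√2)) - 1*(-478320) = (2702*(1/114578) + 156921/(-14733 - 12150*√2)) + 478320 = (1351/57289 + 156921/(-14733 - 12150*√2)) + 478320 = 27402475831/57289 + 156921/(-14733 - 12150*√2)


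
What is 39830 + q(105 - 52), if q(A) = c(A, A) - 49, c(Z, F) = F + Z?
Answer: 39887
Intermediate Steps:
q(A) = -49 + 2*A (q(A) = (A + A) - 49 = 2*A - 49 = -49 + 2*A)
39830 + q(105 - 52) = 39830 + (-49 + 2*(105 - 52)) = 39830 + (-49 + 2*53) = 39830 + (-49 + 106) = 39830 + 57 = 39887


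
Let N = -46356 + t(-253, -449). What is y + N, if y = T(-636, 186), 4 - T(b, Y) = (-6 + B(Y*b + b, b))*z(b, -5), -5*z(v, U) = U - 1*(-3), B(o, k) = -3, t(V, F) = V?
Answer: -233007/5 ≈ -46601.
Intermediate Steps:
z(v, U) = -⅗ - U/5 (z(v, U) = -(U - 1*(-3))/5 = -(U + 3)/5 = -(3 + U)/5 = -⅗ - U/5)
N = -46609 (N = -46356 - 253 = -46609)
T(b, Y) = 38/5 (T(b, Y) = 4 - (-6 - 3)*(-⅗ - ⅕*(-5)) = 4 - (-9)*(-⅗ + 1) = 4 - (-9)*2/5 = 4 - 1*(-18/5) = 4 + 18/5 = 38/5)
y = 38/5 ≈ 7.6000
y + N = 38/5 - 46609 = -233007/5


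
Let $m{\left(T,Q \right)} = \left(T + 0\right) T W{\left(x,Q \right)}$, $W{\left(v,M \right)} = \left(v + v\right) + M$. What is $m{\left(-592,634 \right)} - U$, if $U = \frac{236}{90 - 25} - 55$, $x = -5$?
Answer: $\frac{14214823179}{65} \approx 2.1869 \cdot 10^{8}$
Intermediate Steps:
$W{\left(v,M \right)} = M + 2 v$ ($W{\left(v,M \right)} = 2 v + M = M + 2 v$)
$U = - \frac{3339}{65}$ ($U = \frac{236}{65} - 55 = - \frac{3339}{65} \approx -51.369$)
$m{\left(T,Q \right)} = T^{2} \left(-10 + Q\right)$ ($m{\left(T,Q \right)} = \left(T + 0\right) T \left(Q + 2 \left(-5\right)\right) = T T \left(Q - 10\right) = T^{2} \left(-10 + Q\right)$)
$m{\left(-592,634 \right)} - U = \left(-592\right)^{2} \left(-10 + 634\right) - - \frac{3339}{65} = 350464 \cdot 624 + \frac{3339}{65} = 218689536 + \frac{3339}{65} = \frac{14214823179}{65}$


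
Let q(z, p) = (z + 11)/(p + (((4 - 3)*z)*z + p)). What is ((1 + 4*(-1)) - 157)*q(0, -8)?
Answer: 110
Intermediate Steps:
q(z, p) = (11 + z)/(z² + 2*p) (q(z, p) = (11 + z)/(p + ((1*z)*z + p)) = (11 + z)/(p + (z*z + p)) = (11 + z)/(p + (z² + p)) = (11 + z)/(p + (p + z²)) = (11 + z)/(z² + 2*p))
((1 + 4*(-1)) - 157)*q(0, -8) = ((1 + 4*(-1)) - 157)*((11 + 0)/(0² + 2*(-8))) = ((1 - 4) - 157)*(11/(0 - 16)) = (-3 - 157)*(11/(-16)) = -(-10)*11 = -160*(-11/16) = 110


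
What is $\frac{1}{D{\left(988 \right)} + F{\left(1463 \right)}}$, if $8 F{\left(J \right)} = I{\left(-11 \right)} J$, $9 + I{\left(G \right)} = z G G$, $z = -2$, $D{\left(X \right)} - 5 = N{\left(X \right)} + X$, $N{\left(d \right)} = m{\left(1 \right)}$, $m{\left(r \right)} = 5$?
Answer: $- \frac{8}{359229} \approx -2.227 \cdot 10^{-5}$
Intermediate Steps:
$N{\left(d \right)} = 5$
$D{\left(X \right)} = 10 + X$ ($D{\left(X \right)} = 5 + \left(5 + X\right) = 10 + X$)
$I{\left(G \right)} = -9 - 2 G^{2}$ ($I{\left(G \right)} = -9 + - 2 G G = -9 - 2 G^{2}$)
$F{\left(J \right)} = - \frac{251 J}{8}$ ($F{\left(J \right)} = \frac{\left(-9 - 2 \left(-11\right)^{2}\right) J}{8} = \frac{\left(-9 - 242\right) J}{8} = \frac{\left(-251\right) J}{8} = - \frac{251 J}{8}$)
$\frac{1}{D{\left(988 \right)} + F{\left(1463 \right)}} = \frac{1}{\left(10 + 988\right) - \frac{367213}{8}} = \frac{1}{998 - \frac{367213}{8}} = \frac{1}{- \frac{359229}{8}} = - \frac{8}{359229}$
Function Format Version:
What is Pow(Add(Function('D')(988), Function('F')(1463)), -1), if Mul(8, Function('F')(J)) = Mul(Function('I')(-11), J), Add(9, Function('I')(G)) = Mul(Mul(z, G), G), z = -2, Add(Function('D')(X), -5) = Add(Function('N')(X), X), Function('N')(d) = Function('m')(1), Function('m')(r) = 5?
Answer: Rational(-8, 359229) ≈ -2.2270e-5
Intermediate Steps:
Function('N')(d) = 5
Function('D')(X) = Add(10, X) (Function('D')(X) = Add(5, Add(5, X)) = Add(10, X))
Function('I')(G) = Add(-9, Mul(-2, Pow(G, 2))) (Function('I')(G) = Add(-9, Mul(Mul(-2, G), G)) = Add(-9, Mul(-2, Pow(G, 2))))
Function('F')(J) = Mul(Rational(-251, 8), J) (Function('F')(J) = Mul(Rational(1, 8), Mul(Add(-9, Mul(-2, Pow(-11, 2))), J)) = Mul(Rational(1, 8), Mul(Add(-9, Mul(-2, 121)), J)) = Mul(Rational(1, 8), Mul(Add(-9, -242), J)) = Mul(Rational(1, 8), Mul(-251, J)) = Mul(Rational(-251, 8), J))
Pow(Add(Function('D')(988), Function('F')(1463)), -1) = Pow(Add(Add(10, 988), Mul(Rational(-251, 8), 1463)), -1) = Pow(Add(998, Rational(-367213, 8)), -1) = Pow(Rational(-359229, 8), -1) = Rational(-8, 359229)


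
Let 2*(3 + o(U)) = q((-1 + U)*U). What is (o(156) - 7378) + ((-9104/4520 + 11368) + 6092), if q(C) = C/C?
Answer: 11387559/1130 ≈ 10077.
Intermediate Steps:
q(C) = 1
o(U) = -5/2 (o(U) = -3 + (½)*1 = -3 + ½ = -5/2)
(o(156) - 7378) + ((-9104/4520 + 11368) + 6092) = (-5/2 - 7378) + ((-9104/4520 + 11368) + 6092) = -14761/2 + ((-9104*1/4520 + 11368) + 6092) = -14761/2 + ((-1138/565 + 11368) + 6092) = -14761/2 + (6421782/565 + 6092) = -14761/2 + 9863762/565 = 11387559/1130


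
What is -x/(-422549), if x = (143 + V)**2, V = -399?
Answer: 65536/422549 ≈ 0.15510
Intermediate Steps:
x = 65536 (x = (143 - 399)**2 = (-256)**2 = 65536)
-x/(-422549) = -65536/(-422549) = -65536*(-1)/422549 = -1*(-65536/422549) = 65536/422549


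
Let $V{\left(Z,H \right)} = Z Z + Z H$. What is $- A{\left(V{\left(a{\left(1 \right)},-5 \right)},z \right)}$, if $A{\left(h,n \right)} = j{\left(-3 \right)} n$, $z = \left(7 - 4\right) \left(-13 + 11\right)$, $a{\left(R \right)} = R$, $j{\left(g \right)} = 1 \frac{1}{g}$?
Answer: $-2$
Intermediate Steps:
$j{\left(g \right)} = \frac{1}{g}$
$V{\left(Z,H \right)} = Z^{2} + H Z$
$z = -6$ ($z = 3 \left(-2\right) = -6$)
$A{\left(h,n \right)} = - \frac{n}{3}$ ($A{\left(h,n \right)} = \frac{n}{-3} = - \frac{n}{3}$)
$- A{\left(V{\left(a{\left(1 \right)},-5 \right)},z \right)} = - \frac{\left(-1\right) \left(-6\right)}{3} = \left(-1\right) 2 = -2$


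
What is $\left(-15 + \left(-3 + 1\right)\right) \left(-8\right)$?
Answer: $136$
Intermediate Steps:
$\left(-15 + \left(-3 + 1\right)\right) \left(-8\right) = \left(-15 - 2\right) \left(-8\right) = \left(-17\right) \left(-8\right) = 136$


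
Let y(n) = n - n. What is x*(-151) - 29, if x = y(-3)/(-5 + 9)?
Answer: -29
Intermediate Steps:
y(n) = 0
x = 0 (x = 0/(-5 + 9) = 0/4 = (¼)*0 = 0)
x*(-151) - 29 = 0*(-151) - 29 = 0 - 29 = -29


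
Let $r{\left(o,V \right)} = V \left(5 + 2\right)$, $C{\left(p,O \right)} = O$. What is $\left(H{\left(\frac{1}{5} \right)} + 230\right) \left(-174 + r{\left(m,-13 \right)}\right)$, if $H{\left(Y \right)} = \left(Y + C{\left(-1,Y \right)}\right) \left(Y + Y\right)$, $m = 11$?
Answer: $- \frac{304962}{5} \approx -60992.0$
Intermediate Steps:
$H{\left(Y \right)} = 4 Y^{2}$ ($H{\left(Y \right)} = \left(Y + Y\right) \left(Y + Y\right) = 2 Y 2 Y = 4 Y^{2}$)
$r{\left(o,V \right)} = 7 V$ ($r{\left(o,V \right)} = V 7 = 7 V$)
$\left(H{\left(\frac{1}{5} \right)} + 230\right) \left(-174 + r{\left(m,-13 \right)}\right) = \left(4 \left(\frac{1}{5}\right)^{2} + 230\right) \left(-174 + 7 \left(-13\right)\right) = \left(\frac{4}{25} + 230\right) \left(-174 - 91\right) = \left(4 \cdot \frac{1}{25} + 230\right) \left(-265\right) = \left(\frac{4}{25} + 230\right) \left(-265\right) = \frac{5754}{25} \left(-265\right) = - \frac{304962}{5}$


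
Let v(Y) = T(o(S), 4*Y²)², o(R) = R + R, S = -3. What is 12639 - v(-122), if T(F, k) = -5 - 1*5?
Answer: 12539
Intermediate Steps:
o(R) = 2*R
T(F, k) = -10 (T(F, k) = -5 - 5 = -10)
v(Y) = 100 (v(Y) = (-10)² = 100)
12639 - v(-122) = 12639 - 1*100 = 12639 - 100 = 12539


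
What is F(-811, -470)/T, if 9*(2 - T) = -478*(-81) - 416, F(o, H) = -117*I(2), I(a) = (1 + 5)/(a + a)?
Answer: 3159/76568 ≈ 0.041257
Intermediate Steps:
I(a) = 3/a (I(a) = 6/((2*a)) = 6*(1/(2*a)) = 3/a)
F(o, H) = -351/2
T = -38284/9 (T = 2 - (-478*(-81) - 416)/9 = 2 - (38718 - 416)/9 = 2 - 1/9*38302 = 2 - 38302/9 = -38284/9 ≈ -4253.8)
F(-811, -470)/T = -351/(2*(-38284/9)) = -351/2*(-9/38284) = 3159/76568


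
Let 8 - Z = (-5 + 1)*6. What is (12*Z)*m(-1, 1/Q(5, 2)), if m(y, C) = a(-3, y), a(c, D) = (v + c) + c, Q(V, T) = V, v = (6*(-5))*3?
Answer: -36864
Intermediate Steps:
v = -90 (v = -30*3 = -90)
a(c, D) = -90 + 2*c (a(c, D) = (-90 + c) + c = -90 + 2*c)
Z = 32 (Z = 8 - (-5 + 1)*6 = 8 - (-4)*6 = 8 - 1*(-24) = 8 + 24 = 32)
m(y, C) = -96 (m(y, C) = -90 + 2*(-3) = -90 - 6 = -96)
(12*Z)*m(-1, 1/Q(5, 2)) = (12*32)*(-96) = 384*(-96) = -36864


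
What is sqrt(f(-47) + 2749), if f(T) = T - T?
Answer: sqrt(2749) ≈ 52.431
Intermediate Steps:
f(T) = 0
sqrt(f(-47) + 2749) = sqrt(0 + 2749) = sqrt(2749)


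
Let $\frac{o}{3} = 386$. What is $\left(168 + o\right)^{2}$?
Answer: $1758276$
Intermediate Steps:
$o = 1158$ ($o = 3 \cdot 386 = 1158$)
$\left(168 + o\right)^{2} = \left(168 + 1158\right)^{2} = 1326^{2} = 1758276$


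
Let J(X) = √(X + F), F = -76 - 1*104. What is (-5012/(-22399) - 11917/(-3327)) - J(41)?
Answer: 283603807/74521473 - I*√139 ≈ 3.8057 - 11.79*I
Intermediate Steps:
F = -180 (F = -76 - 104 = -180)
J(X) = √(-180 + X) (J(X) = √(X - 180) = √(-180 + X))
(-5012/(-22399) - 11917/(-3327)) - J(41) = (-5012/(-22399) - 11917/(-3327)) - √(-180 + 41) = (-5012*(-1/22399) - 11917*(-1/3327)) - √(-139) = (5012/22399 + 11917/3327) - I*√139 = 283603807/74521473 - I*√139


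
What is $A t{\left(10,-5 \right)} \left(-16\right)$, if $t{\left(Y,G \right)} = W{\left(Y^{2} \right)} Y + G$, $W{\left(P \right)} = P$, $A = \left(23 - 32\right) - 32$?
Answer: $652720$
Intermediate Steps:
$A = -41$ ($A = -9 - 32 = -41$)
$t{\left(Y,G \right)} = G + Y^{3}$ ($t{\left(Y,G \right)} = Y^{2} Y + G = Y^{3} + G = G + Y^{3}$)
$A t{\left(10,-5 \right)} \left(-16\right) = - 41 \left(-5 + 10^{3}\right) \left(-16\right) = - 41 \left(-5 + 1000\right) \left(-16\right) = \left(-41\right) 995 \left(-16\right) = \left(-40795\right) \left(-16\right) = 652720$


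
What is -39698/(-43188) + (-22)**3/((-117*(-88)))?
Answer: -96847/842166 ≈ -0.11500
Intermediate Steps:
-39698/(-43188) + (-22)**3/((-117*(-88))) = -39698*(-1/43188) - 10648/10296 = 19849/21594 - 10648*1/10296 = 19849/21594 - 121/117 = -96847/842166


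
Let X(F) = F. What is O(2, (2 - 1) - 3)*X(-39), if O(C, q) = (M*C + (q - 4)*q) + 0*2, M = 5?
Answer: -858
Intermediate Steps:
O(C, q) = 5*C + q*(-4 + q) (O(C, q) = (5*C + (q - 4)*q) + 0*2 = (5*C + (-4 + q)*q) + 0 = (5*C + q*(-4 + q)) + 0 = 5*C + q*(-4 + q))
O(2, (2 - 1) - 3)*X(-39) = (((2 - 1) - 3)² - 4*((2 - 1) - 3) + 5*2)*(-39) = ((1 - 3)² - 4*(1 - 3) + 10)*(-39) = ((-2)² - 4*(-2) + 10)*(-39) = (4 + 8 + 10)*(-39) = 22*(-39) = -858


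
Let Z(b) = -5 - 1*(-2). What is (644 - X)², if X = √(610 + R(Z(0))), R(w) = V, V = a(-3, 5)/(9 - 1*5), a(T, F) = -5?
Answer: (1288 - √2435)²/4 ≈ 3.8357e+5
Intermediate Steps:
Z(b) = -3 (Z(b) = -5 + 2 = -3)
V = -5/4 (V = -5/(9 - 1*5) = -5/(9 - 5) = -5/4 ≈ -1.2500)
R(w) = -5/4
X = √2435/2 (X = √(610 - 5/4) = √(2435/4) = √2435/2 ≈ 24.673)
(644 - X)² = (644 - √2435/2)²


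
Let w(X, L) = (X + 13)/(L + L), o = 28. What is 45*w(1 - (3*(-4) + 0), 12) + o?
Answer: 307/4 ≈ 76.750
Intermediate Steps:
w(X, L) = (13 + X)/(2*L) (w(X, L) = (13 + X)/((2*L)) = (13 + X)*(1/(2*L)) = (13 + X)/(2*L))
45*w(1 - (3*(-4) + 0), 12) + o = 45*((½)*(13 + (1 - (3*(-4) + 0)))/12) + 28 = 45*((½)*(1/12)*(13 + (1 - (-12 + 0)))) + 28 = 45*((½)*(1/12)*(13 + (1 - 1*(-12)))) + 28 = 45*((½)*(1/12)*(13 + (1 + 12))) + 28 = 45*((½)*(1/12)*(13 + 13)) + 28 = 45*((½)*(1/12)*26) + 28 = 45*(13/12) + 28 = 195/4 + 28 = 307/4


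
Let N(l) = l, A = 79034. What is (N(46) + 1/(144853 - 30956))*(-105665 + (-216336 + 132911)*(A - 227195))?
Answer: 64758473496014880/113897 ≈ 5.6857e+11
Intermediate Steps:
(N(46) + 1/(144853 - 30956))*(-105665 + (-216336 + 132911)*(A - 227195)) = (46 + 1/(144853 - 30956))*(-105665 + (-216336 + 132911)*(79034 - 227195)) = (46 + 1/113897)*(-105665 - 83425*(-148161)) = (46 + 1/113897)*(-105665 + 12360331425) = (5239263/113897)*12360225760 = 64758473496014880/113897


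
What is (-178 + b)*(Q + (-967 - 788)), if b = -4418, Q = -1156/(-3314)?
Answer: 13362672372/1657 ≈ 8.0644e+6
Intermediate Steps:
Q = 578/1657 (Q = -1156*(-1/3314) = 578/1657 ≈ 0.34882)
(-178 + b)*(Q + (-967 - 788)) = (-178 - 4418)*(578/1657 + (-967 - 788)) = -4596*(578/1657 - 1755) = -4596*(-2907457/1657) = 13362672372/1657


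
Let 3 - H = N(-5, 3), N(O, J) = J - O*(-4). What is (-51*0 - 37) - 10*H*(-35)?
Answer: 6963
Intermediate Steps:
N(O, J) = J + 4*O (N(O, J) = J - (-4)*O = J + 4*O)
H = 20 (H = 3 - (3 + 4*(-5)) = 3 - (3 - 20) = 3 - 1*(-17) = 3 + 17 = 20)
(-51*0 - 37) - 10*H*(-35) = (-51*0 - 37) - 10*20*(-35) = (0 - 37) - 200*(-35) = -37 - 1*(-7000) = -37 + 7000 = 6963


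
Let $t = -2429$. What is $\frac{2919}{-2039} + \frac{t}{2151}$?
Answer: $- \frac{11231500}{4385889} \approx -2.5608$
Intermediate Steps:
$\frac{2919}{-2039} + \frac{t}{2151} = \frac{2919}{-2039} - \frac{2429}{2151} = 2919 \left(- \frac{1}{2039}\right) - \frac{2429}{2151} = - \frac{2919}{2039} - \frac{2429}{2151} = - \frac{11231500}{4385889}$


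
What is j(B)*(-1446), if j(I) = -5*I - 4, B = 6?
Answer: 49164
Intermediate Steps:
j(I) = -4 - 5*I
j(B)*(-1446) = (-4 - 5*6)*(-1446) = (-4 - 30)*(-1446) = -34*(-1446) = 49164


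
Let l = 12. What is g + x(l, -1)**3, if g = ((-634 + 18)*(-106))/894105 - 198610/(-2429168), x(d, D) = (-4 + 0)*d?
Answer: -120098942559999551/1085965627320 ≈ -1.1059e+5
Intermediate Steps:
x(d, D) = -4*d
g = 168096573889/1085965627320 (g = -616*(-106)*(1/894105) - 198610*(-1/2429168) = 65296*(1/894105) + 99305/1214584 = 65296/894105 + 99305/1214584 = 168096573889/1085965627320 ≈ 0.15479)
g + x(l, -1)**3 = 168096573889/1085965627320 + (-4*12)**3 = 168096573889/1085965627320 + (-48)**3 = 168096573889/1085965627320 - 110592 = -120098942559999551/1085965627320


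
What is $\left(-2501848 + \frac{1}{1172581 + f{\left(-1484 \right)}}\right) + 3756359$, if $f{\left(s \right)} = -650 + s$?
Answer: $\frac{1468338636418}{1170447} \approx 1.2545 \cdot 10^{6}$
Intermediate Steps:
$\left(-2501848 + \frac{1}{1172581 + f{\left(-1484 \right)}}\right) + 3756359 = \left(-2501848 + \frac{1}{1172581 - 2134}\right) + 3756359 = \left(-2501848 + \frac{1}{1170447}\right) + 3756359 = - \frac{2928280486055}{1170447} + 3756359 = \frac{1468338636418}{1170447}$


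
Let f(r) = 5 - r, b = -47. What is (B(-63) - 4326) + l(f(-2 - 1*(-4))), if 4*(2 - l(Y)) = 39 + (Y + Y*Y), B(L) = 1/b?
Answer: -815313/188 ≈ -4336.8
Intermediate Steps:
B(L) = -1/47 (B(L) = 1/(-47) = -1/47)
l(Y) = -31/4 - Y/4 - Y²/4 (l(Y) = 2 - (39 + (Y + Y*Y))/4 = 2 - (39 + (Y + Y²))/4 = 2 - (39 + Y + Y²)/4 = 2 + (-39/4 - Y/4 - Y²/4) = -31/4 - Y/4 - Y²/4)
(B(-63) - 4326) + l(f(-2 - 1*(-4))) = (-1/47 - 4326) + (-31/4 - (5 - (-2 - 1*(-4)))/4 - (5 - (-2 - 1*(-4)))²/4) = -203323/47 + (-31/4 - (5 - (-2 + 4))/4 - (5 - (-2 + 4))²/4) = -203323/47 + (-31/4 - (5 - 1*2)/4 - (5 - 1*2)²/4) = -203323/47 + (-31/4 - (5 - 2)/4 - (5 - 2)²/4) = -203323/47 + (-31/4 - ¼*3 - ¼*3²) = -203323/47 + (-31/4 - ¾ - ¼*9) = -203323/47 + (-31/4 - ¾ - 9/4) = -203323/47 - 43/4 = -815313/188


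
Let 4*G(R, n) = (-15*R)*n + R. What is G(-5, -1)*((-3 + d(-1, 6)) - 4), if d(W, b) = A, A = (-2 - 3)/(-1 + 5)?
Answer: 165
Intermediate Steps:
A = -5/4 ≈ -1.2500
G(R, n) = R/4 - 15*R*n/4 (G(R, n) = ((-15*R)*n + R)/4 = (-15*R*n + R)/4 = (R - 15*R*n)/4 = R/4 - 15*R*n/4)
d(W, b) = -5/4
G(-5, -1)*((-3 + d(-1, 6)) - 4) = ((1/4)*(-5)*(1 - 15*(-1)))*((-3 - 5/4) - 4) = ((1/4)*(-5)*(1 + 15))*(-17/4 - 4) = ((1/4)*(-5)*16)*(-33/4) = -20*(-33/4) = 165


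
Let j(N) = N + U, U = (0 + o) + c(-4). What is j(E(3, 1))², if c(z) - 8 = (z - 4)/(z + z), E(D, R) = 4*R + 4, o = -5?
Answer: 144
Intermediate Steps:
E(D, R) = 4 + 4*R
c(z) = 8 + (-4 + z)/(2*z) (c(z) = 8 + (z - 4)/(z + z) = 8 + (-4 + z)/((2*z)) = 8 + (-4 + z)*(1/(2*z)) = 8 + (-4 + z)/(2*z))
U = 4 (U = (0 - 5) + (17/2 - 2/(-4)) = -5 + (17/2 - 2*(-¼)) = -5 + (17/2 + ½) = -5 + 9 = 4)
j(N) = 4 + N (j(N) = N + 4 = 4 + N)
j(E(3, 1))² = (4 + (4 + 4*1))² = (4 + (4 + 4))² = (4 + 8)² = 12² = 144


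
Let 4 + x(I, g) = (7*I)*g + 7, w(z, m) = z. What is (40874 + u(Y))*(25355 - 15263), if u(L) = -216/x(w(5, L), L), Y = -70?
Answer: 1009390678248/2447 ≈ 4.1250e+8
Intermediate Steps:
x(I, g) = 3 + 7*I*g (x(I, g) = -4 + ((7*I)*g + 7) = -4 + (7*I*g + 7) = -4 + (7 + 7*I*g) = 3 + 7*I*g)
u(L) = -216/(3 + 35*L) (u(L) = -216/(3 + 7*5*L) = -216/(3 + 35*L))
(40874 + u(Y))*(25355 - 15263) = (40874 - 216/(3 + 35*(-70)))*(25355 - 15263) = (40874 - 216/(3 - 2450))*10092 = (40874 - 216/(-2447))*10092 = (40874 - 216*(-1/2447))*10092 = (40874 + 216/2447)*10092 = (100018894/2447)*10092 = 1009390678248/2447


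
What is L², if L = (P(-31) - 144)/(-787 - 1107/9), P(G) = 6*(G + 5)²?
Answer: 3825936/207025 ≈ 18.481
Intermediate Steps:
P(G) = 6*(5 + G)²
L = -1956/455 (L = (6*(5 - 31)² - 144)/(-787 - 1107/9) = (6*(-26)² - 144)/(-787 - 1107*⅑) = (6*676 - 144)/(-787 - 123) = (4056 - 144)/(-910) = 3912*(-1/910) = -1956/455 ≈ -4.2989)
L² = (-1956/455)² = 3825936/207025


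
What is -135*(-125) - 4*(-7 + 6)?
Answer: 16879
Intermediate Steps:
-135*(-125) - 4*(-7 + 6) = 16875 - 4*(-1) = 16875 + 4 = 16879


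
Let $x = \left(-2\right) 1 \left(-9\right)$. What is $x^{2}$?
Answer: $324$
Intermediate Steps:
$x = 18$ ($x = \left(-2\right) \left(-9\right) = 18$)
$x^{2} = 18^{2} = 324$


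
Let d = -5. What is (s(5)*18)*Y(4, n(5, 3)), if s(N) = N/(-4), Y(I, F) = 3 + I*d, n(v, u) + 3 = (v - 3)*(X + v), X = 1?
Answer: 765/2 ≈ 382.50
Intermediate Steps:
n(v, u) = -3 + (1 + v)*(-3 + v) (n(v, u) = -3 + (v - 3)*(1 + v) = -3 + (-3 + v)*(1 + v) = -3 + (1 + v)*(-3 + v))
Y(I, F) = 3 - 5*I (Y(I, F) = 3 + I*(-5) = 3 - 5*I)
s(N) = -N/4 (s(N) = N*(-¼) = -N/4)
(s(5)*18)*Y(4, n(5, 3)) = (-¼*5*18)*(3 - 5*4) = (-5/4*18)*(3 - 20) = -45/2*(-17) = 765/2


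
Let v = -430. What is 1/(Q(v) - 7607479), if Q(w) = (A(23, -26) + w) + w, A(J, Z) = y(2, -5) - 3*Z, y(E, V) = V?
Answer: -1/7608266 ≈ -1.3144e-7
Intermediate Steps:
A(J, Z) = -5 - 3*Z
Q(w) = 73 + 2*w (Q(w) = ((-5 - 3*(-26)) + w) + w = ((-5 + 78) + w) + w = (73 + w) + w = 73 + 2*w)
1/(Q(v) - 7607479) = 1/((73 + 2*(-430)) - 7607479) = 1/((73 - 860) - 7607479) = 1/(-787 - 7607479) = 1/(-7608266) = -1/7608266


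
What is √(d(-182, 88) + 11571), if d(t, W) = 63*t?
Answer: √105 ≈ 10.247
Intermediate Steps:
√(d(-182, 88) + 11571) = √(63*(-182) + 11571) = √(-11466 + 11571) = √105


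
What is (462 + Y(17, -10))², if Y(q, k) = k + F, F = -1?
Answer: 203401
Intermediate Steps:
Y(q, k) = -1 + k (Y(q, k) = k - 1 = -1 + k)
(462 + Y(17, -10))² = (462 + (-1 - 10))² = (462 - 11)² = 451² = 203401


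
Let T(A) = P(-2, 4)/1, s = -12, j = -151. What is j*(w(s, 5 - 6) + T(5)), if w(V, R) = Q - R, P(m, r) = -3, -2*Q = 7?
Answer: 1661/2 ≈ 830.50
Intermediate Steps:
Q = -7/2 (Q = -½*7 = -7/2 ≈ -3.5000)
T(A) = -3 (T(A) = -3/1 = -3*1 = -3)
w(V, R) = -7/2 - R
j*(w(s, 5 - 6) + T(5)) = -151*((-7/2 - (5 - 6)) - 3) = -151*((-7/2 - 1*(-1)) - 3) = -151*((-7/2 + 1) - 3) = -151*(-5/2 - 3) = -151*(-11/2) = 1661/2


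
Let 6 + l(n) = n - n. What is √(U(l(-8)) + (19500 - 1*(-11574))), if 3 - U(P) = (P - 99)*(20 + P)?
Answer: √32547 ≈ 180.41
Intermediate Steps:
l(n) = -6 (l(n) = -6 + (n - n) = -6 + 0 = -6)
U(P) = 3 - (-99 + P)*(20 + P) (U(P) = 3 - (P - 99)*(20 + P) = 3 - (-99 + P)*(20 + P))
√(U(l(-8)) + (19500 - 1*(-11574))) = √((1983 - 1*(-6)² + 79*(-6)) + (19500 - 1*(-11574))) = √((1983 - 1*36 - 474) + (19500 + 11574)) = √((1983 - 36 - 474) + 31074) = √(1473 + 31074) = √32547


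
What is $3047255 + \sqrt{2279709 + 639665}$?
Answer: $3047255 + \sqrt{2919374} \approx 3.049 \cdot 10^{6}$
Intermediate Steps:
$3047255 + \sqrt{2279709 + 639665} = 3047255 + \sqrt{2919374}$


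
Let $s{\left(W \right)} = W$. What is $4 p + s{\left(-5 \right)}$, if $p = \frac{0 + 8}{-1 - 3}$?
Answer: $-13$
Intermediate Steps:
$p = -2$ ($p = \frac{8}{-4} = 8 \left(- \frac{1}{4}\right) = -2$)
$4 p + s{\left(-5 \right)} = 4 \left(-2\right) - 5 = -8 - 5 = -13$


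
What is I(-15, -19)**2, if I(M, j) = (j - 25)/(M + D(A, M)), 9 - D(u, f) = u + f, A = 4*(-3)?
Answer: 1936/441 ≈ 4.3900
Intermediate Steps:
A = -12
D(u, f) = 9 - f - u (D(u, f) = 9 - (u + f) = 9 - (f + u) = 9 + (-f - u) = 9 - f - u)
I(M, j) = -25/21 + j/21 (I(M, j) = (j - 25)/(M + (9 - M - 1*(-12))) = (-25 + j)/(M + (9 - M + 12)) = (-25 + j)/(M + (21 - M)) = (-25 + j)/21 = (-25 + j)*(1/21) = -25/21 + j/21)
I(-15, -19)**2 = (-25/21 + (1/21)*(-19))**2 = (-25/21 - 19/21)**2 = (-44/21)**2 = 1936/441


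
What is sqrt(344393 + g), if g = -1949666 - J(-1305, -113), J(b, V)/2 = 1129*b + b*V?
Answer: sqrt(1046487) ≈ 1023.0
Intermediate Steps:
J(b, V) = 2258*b + 2*V*b (J(b, V) = 2*(1129*b + b*V) = 2*(1129*b + V*b) = 2258*b + 2*V*b)
g = 702094 (g = -1949666 - 2*(-1305)*(1129 - 113) = -1949666 - 2*(-1305)*1016 = -1949666 - 1*(-2651760) = -1949666 + 2651760 = 702094)
sqrt(344393 + g) = sqrt(344393 + 702094) = sqrt(1046487)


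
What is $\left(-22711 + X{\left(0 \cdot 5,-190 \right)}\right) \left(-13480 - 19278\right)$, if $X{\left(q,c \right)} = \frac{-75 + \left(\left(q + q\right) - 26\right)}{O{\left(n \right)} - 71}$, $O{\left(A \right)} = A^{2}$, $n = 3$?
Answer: $\frac{23061320799}{31} \approx 7.4391 \cdot 10^{8}$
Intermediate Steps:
$X{\left(q,c \right)} = \frac{101}{62} - \frac{q}{31}$ ($X{\left(q,c \right)} = \frac{-75 + \left(\left(q + q\right) - 26\right)}{3^{2} - 71} = \frac{-75 + \left(2 q - 26\right)}{9 - 71} = \frac{-75 + \left(-26 + 2 q\right)}{-62} = \left(-101 + 2 q\right) \left(- \frac{1}{62}\right) = \frac{101}{62} - \frac{q}{31}$)
$\left(-22711 + X{\left(0 \cdot 5,-190 \right)}\right) \left(-13480 - 19278\right) = \left(-22711 + \left(\frac{101}{62} - \frac{0 \cdot 5}{31}\right)\right) \left(-13480 - 19278\right) = \left(-22711 + \left(\frac{101}{62} - 0\right)\right) \left(-32758\right) = \left(-22711 + \left(\frac{101}{62} + 0\right)\right) \left(-32758\right) = \left(-22711 + \frac{101}{62}\right) \left(-32758\right) = \left(- \frac{1407981}{62}\right) \left(-32758\right) = \frac{23061320799}{31}$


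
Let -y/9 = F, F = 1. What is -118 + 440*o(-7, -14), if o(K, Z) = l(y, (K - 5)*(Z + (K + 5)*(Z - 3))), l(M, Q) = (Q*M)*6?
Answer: 5702282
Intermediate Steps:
y = -9 (y = -9*1 = -9)
l(M, Q) = 6*M*Q (l(M, Q) = (M*Q)*6 = 6*M*Q)
o(K, Z) = -54*(-5 + K)*(Z + (-3 + Z)*(5 + K)) (o(K, Z) = 6*(-9)*((K - 5)*(Z + (K + 5)*(Z - 3))) = 6*(-9)*((-5 + K)*(Z + (5 + K)*(-3 + Z))) = 6*(-9)*((-5 + K)*(Z + (-3 + Z)*(5 + K))) = -54*(-5 + K)*(Z + (-3 + Z)*(5 + K)))
-118 + 440*o(-7, -14) = -118 + 440*(-4050 + 162*(-7)² + 1620*(-14) - 54*(-7)*(-14) - 54*(-14)*(-7)²) = -118 + 440*(-4050 + 162*49 - 22680 - 5292 - 54*(-14)*49) = -118 + 440*(-4050 + 7938 - 22680 - 5292 + 37044) = -118 + 440*12960 = -118 + 5702400 = 5702282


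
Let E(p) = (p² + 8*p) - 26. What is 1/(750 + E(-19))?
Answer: 1/933 ≈ 0.0010718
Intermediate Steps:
E(p) = -26 + p² + 8*p
1/(750 + E(-19)) = 1/(750 + (-26 + (-19)² + 8*(-19))) = 1/(750 + (-26 + 361 - 152)) = 1/(750 + 183) = 1/933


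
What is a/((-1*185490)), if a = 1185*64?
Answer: -2528/6183 ≈ -0.40886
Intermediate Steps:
a = 75840
a/((-1*185490)) = 75840/((-1*185490)) = 75840/(-185490) = 75840*(-1/185490) = -2528/6183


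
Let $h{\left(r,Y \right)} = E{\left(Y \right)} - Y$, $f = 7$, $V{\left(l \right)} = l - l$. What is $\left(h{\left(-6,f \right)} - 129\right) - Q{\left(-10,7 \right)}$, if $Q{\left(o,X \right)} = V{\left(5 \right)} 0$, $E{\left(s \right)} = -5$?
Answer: $-141$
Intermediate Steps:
$V{\left(l \right)} = 0$
$h{\left(r,Y \right)} = -5 - Y$
$Q{\left(o,X \right)} = 0$ ($Q{\left(o,X \right)} = 0 \cdot 0 = 0$)
$\left(h{\left(-6,f \right)} - 129\right) - Q{\left(-10,7 \right)} = \left(\left(-5 - 7\right) - 129\right) - 0 = \left(\left(-5 - 7\right) - 129\right) + 0 = \left(-12 - 129\right) + 0 = -141 + 0 = -141$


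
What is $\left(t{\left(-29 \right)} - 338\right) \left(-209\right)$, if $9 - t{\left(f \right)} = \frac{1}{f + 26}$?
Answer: $\frac{206074}{3} \approx 68691.0$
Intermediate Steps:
$t{\left(f \right)} = 9 - \frac{1}{26 + f}$ ($t{\left(f \right)} = 9 - \frac{1}{f + 26} = 9 - \frac{1}{26 + f}$)
$\left(t{\left(-29 \right)} - 338\right) \left(-209\right) = \left(\frac{233 + 9 \left(-29\right)}{26 - 29} - 338\right) \left(-209\right) = \left(\frac{233 - 261}{-3} - 338\right) \left(-209\right) = \left(\left(- \frac{1}{3}\right) \left(-28\right) - 338\right) \left(-209\right) = \left(\frac{28}{3} - 338\right) \left(-209\right) = \left(- \frac{986}{3}\right) \left(-209\right) = \frac{206074}{3}$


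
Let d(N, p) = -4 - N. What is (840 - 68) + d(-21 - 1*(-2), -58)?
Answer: 787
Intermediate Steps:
(840 - 68) + d(-21 - 1*(-2), -58) = (840 - 68) + (-4 - (-21 - 1*(-2))) = 772 + (-4 - (-21 + 2)) = 772 + (-4 - 1*(-19)) = 772 + (-4 + 19) = 772 + 15 = 787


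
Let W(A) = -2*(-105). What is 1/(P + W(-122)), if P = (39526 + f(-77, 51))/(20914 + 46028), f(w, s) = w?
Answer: 66942/14097269 ≈ 0.0047486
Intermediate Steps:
W(A) = 210
P = 39449/66942 (P = (39526 - 77)/(20914 + 46028) = 39449/66942 ≈ 0.58930)
1/(P + W(-122)) = 1/(39449/66942 + 210) = 1/(14097269/66942) = 66942/14097269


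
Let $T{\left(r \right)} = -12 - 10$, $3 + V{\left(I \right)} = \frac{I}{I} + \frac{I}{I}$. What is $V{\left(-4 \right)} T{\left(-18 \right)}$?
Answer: $22$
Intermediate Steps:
$V{\left(I \right)} = -1$ ($V{\left(I \right)} = -3 + \left(\frac{I}{I} + \frac{I}{I}\right) = -3 + \left(1 + 1\right) = -3 + 2 = -1$)
$T{\left(r \right)} = -22$ ($T{\left(r \right)} = -12 - 10 = -22$)
$V{\left(-4 \right)} T{\left(-18 \right)} = \left(-1\right) \left(-22\right) = 22$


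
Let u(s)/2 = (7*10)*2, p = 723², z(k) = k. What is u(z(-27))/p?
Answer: 280/522729 ≈ 0.00053565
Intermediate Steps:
p = 522729
u(s) = 280 (u(s) = 2*((7*10)*2) = 2*(70*2) = 2*140 = 280)
u(z(-27))/p = 280/522729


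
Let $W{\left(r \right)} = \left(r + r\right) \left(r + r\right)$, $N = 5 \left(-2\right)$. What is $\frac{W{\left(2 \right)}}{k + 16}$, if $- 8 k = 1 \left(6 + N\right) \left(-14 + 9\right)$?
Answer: $\frac{32}{27} \approx 1.1852$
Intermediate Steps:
$N = -10$
$W{\left(r \right)} = 4 r^{2}$ ($W{\left(r \right)} = 2 r 2 r = 4 r^{2}$)
$k = - \frac{5}{2}$ ($k = - \frac{1 \left(6 - 10\right) \left(-14 + 9\right)}{8} = - \frac{1 \left(-4\right) \left(-5\right)}{8} = - \frac{\left(-4\right) \left(-5\right)}{8} = \left(- \frac{1}{8}\right) 20 = - \frac{5}{2} \approx -2.5$)
$\frac{W{\left(2 \right)}}{k + 16} = \frac{4 \cdot 2^{2}}{- \frac{5}{2} + 16} = \frac{4 \cdot 4}{\frac{27}{2}} = 16 \cdot \frac{2}{27} = \frac{32}{27}$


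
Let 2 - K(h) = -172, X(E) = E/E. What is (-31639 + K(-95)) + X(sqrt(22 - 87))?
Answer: -31464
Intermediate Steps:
X(E) = 1
K(h) = 174 (K(h) = 2 - 1*(-172) = 2 + 172 = 174)
(-31639 + K(-95)) + X(sqrt(22 - 87)) = (-31639 + 174) + 1 = -31465 + 1 = -31464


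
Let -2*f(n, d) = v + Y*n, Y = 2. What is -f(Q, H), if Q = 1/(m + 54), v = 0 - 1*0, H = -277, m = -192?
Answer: -1/138 ≈ -0.0072464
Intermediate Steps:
v = 0 (v = 0 + 0 = 0)
Q = -1/138 (Q = 1/(-192 + 54) = 1/(-138) = -1/138 ≈ -0.0072464)
f(n, d) = -n (f(n, d) = -(0 + 2*n)/2 = -n)
-f(Q, H) = -(-1)*(-1)/138 = -1*1/138 = -1/138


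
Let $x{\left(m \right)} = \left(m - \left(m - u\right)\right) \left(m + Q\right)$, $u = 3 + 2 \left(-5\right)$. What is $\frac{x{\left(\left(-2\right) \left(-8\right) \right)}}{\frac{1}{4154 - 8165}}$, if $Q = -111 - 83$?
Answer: $-4997706$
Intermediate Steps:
$u = -7$ ($u = 3 - 10 = -7$)
$Q = -194$ ($Q = -111 - 83 = -194$)
$x{\left(m \right)} = 1358 - 7 m$ ($x{\left(m \right)} = \left(m - \left(7 + m\right)\right) \left(m - 194\right) = - 7 \left(-194 + m\right) = 1358 - 7 m$)
$\frac{x{\left(\left(-2\right) \left(-8\right) \right)}}{\frac{1}{4154 - 8165}} = \frac{1358 - 7 \left(\left(-2\right) \left(-8\right)\right)}{\frac{1}{4154 - 8165}} = \frac{1358 - 112}{\frac{1}{-4011}} = \frac{1358 - 112}{- \frac{1}{4011}} = 1246 \left(-4011\right) = -4997706$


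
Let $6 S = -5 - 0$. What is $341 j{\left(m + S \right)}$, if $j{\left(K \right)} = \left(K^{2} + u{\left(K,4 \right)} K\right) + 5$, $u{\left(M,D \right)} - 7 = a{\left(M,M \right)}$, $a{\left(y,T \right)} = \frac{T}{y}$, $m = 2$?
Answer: $\frac{192665}{36} \approx 5351.8$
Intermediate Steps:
$u{\left(M,D \right)} = 8$ ($u{\left(M,D \right)} = 7 + \frac{M}{M} = 7 + 1 = 8$)
$S = - \frac{5}{6}$ ($S = \frac{-5 - 0}{6} = \frac{-5 + 0}{6} = \frac{1}{6} \left(-5\right) = - \frac{5}{6} \approx -0.83333$)
$j{\left(K \right)} = 5 + K^{2} + 8 K$ ($j{\left(K \right)} = \left(K^{2} + 8 K\right) + 5 = 5 + K^{2} + 8 K$)
$341 j{\left(m + S \right)} = 341 \left(5 + \left(2 - \frac{5}{6}\right)^{2} + 8 \left(2 - \frac{5}{6}\right)\right) = 341 \left(5 + \left(\frac{7}{6}\right)^{2} + 8 \cdot \frac{7}{6}\right) = 341 \left(5 + \frac{49}{36} + \frac{28}{3}\right) = 341 \cdot \frac{565}{36} = \frac{192665}{36}$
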